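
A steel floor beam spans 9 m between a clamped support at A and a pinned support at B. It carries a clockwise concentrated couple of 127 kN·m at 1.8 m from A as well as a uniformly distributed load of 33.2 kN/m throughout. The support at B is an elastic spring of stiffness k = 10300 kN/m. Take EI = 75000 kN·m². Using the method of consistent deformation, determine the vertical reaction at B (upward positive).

Choose R_B as the redundant. The primary structure is the cantilever fixed at A.
Deflection at B on the released cantilever, summing each load's contribution:
  clockwise couple 127 at a = 1.8: M₀a(2L − a)/(2EI) = 1852/EI
  UDL 33.2: wL⁴/(8EI) = 27228/EI
  δ_0 = 29080/EI
Flexibility coefficient — unit upward force at B: δ_{BB} = L³/(3EI) = 243/EI.
With EI = 75000 kN·m²: δ_0 = 0.38773 m and δ_{BB} = 0.00324 m/kN.
Compatibility — the spring shortens by R_B/k under the reaction it provides: δ_0 − R_B·δ_{BB} = R_B/k. With 1/k = 0.000097 m/kN, R_B = δ_0 / (δ_{BB} + 1/k) = 0.38773 / (0.00324 + 0.000097) = 116.2 kN.

R_B = 116.2 kN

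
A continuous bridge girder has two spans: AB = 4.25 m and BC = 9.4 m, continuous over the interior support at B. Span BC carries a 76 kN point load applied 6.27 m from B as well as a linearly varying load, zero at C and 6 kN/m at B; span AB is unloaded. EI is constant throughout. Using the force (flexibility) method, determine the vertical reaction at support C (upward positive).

R_C = 49.76 kN

Release continuity at B by inserting a hinge; the redundant is the internal moment M_B. The primary structure is two simply-supported spans AB and BC.
Rotations at B on the released spans (each span's end-slope, ×1/EI):
  span BC: point load 76 at a = 6.27: Pab(L + b)/(6LEI) = 331.4/EI
  span BC: triangular load, peak 6: w₀L³/(45EI) = 110.7/EI
  relative rotation θ_0 = (0 + 442.1)/EI = 442.1/EI
A unit hogging moment at B produces rotation L₁/(3EI) + L₂/(3EI) = 4.55/EI.
Slope continuity at B: θ_0 = M_B·4.55/EI, so M_B = 442.1/4.55 = 97.17 kN·m (hogging).
Span BC, ΣM about C: R_B^{BC}·9.4 = 414.6 + 97.17, so R_B^{BC} = 54.44 kN and R_C = 104.2 − 54.44 = 49.76 kN.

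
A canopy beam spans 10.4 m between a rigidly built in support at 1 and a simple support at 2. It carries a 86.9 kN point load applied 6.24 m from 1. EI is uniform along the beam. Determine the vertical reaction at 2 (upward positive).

Remove the prop at 2; the released (primary) structure is a cantilever built in at 1.
Downward deflection at the released point 2 due to the loads:
  point load 86.9 at a = 6.24: Pa²(3L − a)/(6EI) = 14076/EI
Tip deflection under a unit load at 2: L³/(3EI) = 375/EI.
The prop prevents deflection at 2: R_2 = δ_0/δ_{22} = 14076/375 = 37.54 kN.

R_2 = 37.54 kN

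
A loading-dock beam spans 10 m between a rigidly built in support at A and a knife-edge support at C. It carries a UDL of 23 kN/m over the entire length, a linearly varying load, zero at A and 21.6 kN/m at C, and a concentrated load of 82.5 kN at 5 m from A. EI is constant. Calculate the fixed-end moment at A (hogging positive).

Choose R_C as the redundant. The primary structure is the cantilever fixed at A.
Downward deflection at the released point C due to the loads:
  UDL 23: wL⁴/(8EI) = 28750/EI
  triangular load, peak 21.6 at the free end: 11w₀L⁴/(120EI) = 19800/EI
  point load 82.5 at a = 5: Pa²(3L − a)/(6EI) = 8594/EI
  δ_0 = 57144/EI
Tip deflection under a unit load at C: L³/(3EI) = 333.3/EI.
The prop prevents deflection at C: R_C = δ_0/δ_{CC} = 57144/333.3 = 171.4 kN.
Moment equilibrium about A: M_A = Σ(load moments about A) − R_C·L = 2282 − 171.4×10 = 568.2 kN·m.

M_A = 568.2 kN·m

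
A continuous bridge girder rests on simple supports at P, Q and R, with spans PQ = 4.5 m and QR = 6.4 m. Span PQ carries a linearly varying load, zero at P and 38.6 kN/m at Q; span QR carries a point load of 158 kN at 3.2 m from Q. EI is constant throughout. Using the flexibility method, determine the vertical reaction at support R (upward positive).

Take M_Q as the redundant. Released structure: two simple spans PQ and QR with a hinge at Q.
Discontinuity in slope at Q on the released structure — sum the simple-span end rotations:
  span PQ: triangular load, peak 38.6: w₀L³/(45EI) = 78.17/EI
  span QR: point load 158 at a = 3.2: Pab(L + b)/(6LEI) = 404.5/EI
  relative rotation θ_0 = (78.17 + 404.5)/EI = 482.6/EI
A unit hogging moment at Q produces rotation L₁/(3EI) + L₂/(3EI) = 3.633/EI.
Compatibility: M_Q·(L₁+L₂)/(3EI) = θ_0, giving M_Q = 132.8 kN·m (hogging).
Span QR, ΣM about R: R_Q^{QR}·6.4 = 505.6 + 132.8, so R_Q^{QR} = 99.76 kN and R_R = 158 − 99.76 = 58.24 kN.

R_R = 58.24 kN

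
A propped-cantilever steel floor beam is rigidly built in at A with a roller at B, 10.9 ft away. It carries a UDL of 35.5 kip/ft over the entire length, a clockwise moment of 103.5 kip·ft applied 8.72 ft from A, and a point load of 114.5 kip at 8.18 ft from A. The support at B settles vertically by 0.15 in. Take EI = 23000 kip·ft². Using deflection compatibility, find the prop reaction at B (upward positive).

Choose R_B as the redundant. The primary structure is the cantilever fixed at A.
Free-end deflection of the primary structure under the applied loading (downward +):
  UDL 35.5: wL⁴/(8EI) = 62639/EI
  clockwise couple 103.5 at a = 8.72: M₀a(2L − a)/(2EI) = 5902/EI
  point load 114.5 at a = 8.18: Pa²(3L − a)/(6EI) = 31310/EI
  δ_0 = 99851/EI
Tip deflection under a unit load at B: L³/(3EI) = 431.7/EI.
With EI = 23000 kip·ft²: δ_0 = 4.3414 ft and δ_{BB} = 0.018769 ft/kip.
Compatibility — the beam at B must follow the support down by 0.0125 ft: δ_0 − R_B·δ_{BB} = 0.0125, so R_B = (4.3414 − 0.0125)/0.018769 = 230.6 kip.

R_B = 230.6 kip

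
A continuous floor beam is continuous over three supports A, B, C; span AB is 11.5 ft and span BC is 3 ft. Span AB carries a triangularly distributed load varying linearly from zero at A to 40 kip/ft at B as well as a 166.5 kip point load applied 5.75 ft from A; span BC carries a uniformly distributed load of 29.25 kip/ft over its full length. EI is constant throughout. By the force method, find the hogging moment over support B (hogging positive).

M_B = 571.2 kip·ft

Take M_B as the redundant. Released structure: two simple spans AB and BC with a hinge at B.
Discontinuity in slope at B on the released structure — sum the simple-span end rotations:
  span AB: triangular load, peak 40: w₀L³/(45EI) = 1352/EI
  span AB: point load 166.5 at a = 5.75: Pab(L + a)/(6LEI) = 1376/EI
  span BC: UDL 29.25: wL³/(24EI) = 32.91/EI
  relative rotation θ_0 = (2728 + 32.91)/EI = 2761/EI
A unit hogging moment at B produces rotation L₁/(3EI) + L₂/(3EI) = 4.833/EI.
Compatibility: M_B·(L₁+L₂)/(3EI) = θ_0, giving M_B = 571.2 kip·ft (hogging).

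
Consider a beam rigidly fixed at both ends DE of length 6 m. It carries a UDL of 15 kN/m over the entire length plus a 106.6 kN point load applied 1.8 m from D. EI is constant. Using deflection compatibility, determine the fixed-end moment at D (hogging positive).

M_D = 139 kN·m

Take the two fixed-end moments M_D, M_E as redundants; the released structure is the simple span DE.
Simple-span end rotations at D and E under the given loads:
  at D: UDL 15: wL³/(24EI) = 135/EI
  at E: UDL 15: wL³/(24EI) = 135/EI
  at D: point load 106.6 at a = 1.8: Pab(L + b)/(6LEI) = 228.3/EI
  at E: point load 106.6 at a = 1.8: Pab(L + a)/(6LEI) = 174.6/EI
  θ_D0 = 363.3/EI,  θ_E0 = 309.6/EI
Flexibility coefficients: a unit moment at one end gives L/(3EI) there and L/(6EI) at the far end, so f₁₁ = f₂₂ = 2/EI and f₁₂ = f₂₁ = 1/EI.
Compatibility — zero rotation at each built-in end:
  2 M_D + 1 M_E = 363.3
  1 M_D + 2 M_E = 309.6
Solving the pair gives M_D = 139 kN·m and M_E = 85.29 kN·m (hogging).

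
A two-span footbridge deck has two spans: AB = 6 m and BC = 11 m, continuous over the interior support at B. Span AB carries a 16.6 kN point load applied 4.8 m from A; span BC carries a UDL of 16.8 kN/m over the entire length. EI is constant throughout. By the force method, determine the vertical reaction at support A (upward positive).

R_A = -24.93 kN

Take M_B as the redundant. Released structure: two simple spans AB and BC with a hinge at B.
Discontinuity in slope at B on the released structure — sum the simple-span end rotations:
  span AB: point load 16.6 at a = 4.8: Pab(L + a)/(6LEI) = 28.68/EI
  span BC: UDL 16.8: wL³/(24EI) = 931.7/EI
  relative rotation θ_0 = (28.68 + 931.7)/EI = 960.4/EI
A unit hogging moment at B produces rotation L₁/(3EI) + L₂/(3EI) = 5.667/EI.
Slope continuity at B: θ_0 = M_B·5.667/EI, so M_B = 960.4/5.667 = 169.5 kN·m (hogging).
Span AB, ΣM about A with M_B applied at B: R_B^{AB}·6 = 79.68 + 169.5, so R_B^{AB} = 41.53 kN and R_A = 16.6 − 41.53 = -24.93 kN.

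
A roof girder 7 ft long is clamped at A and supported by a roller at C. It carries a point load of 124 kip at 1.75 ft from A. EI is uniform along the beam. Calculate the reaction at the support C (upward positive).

Remove the prop at C; the released (primary) structure is a cantilever built in at A.
Downward deflection at the released point C due to the loads:
  point load 124 at a = 1.75: Pa²(3L − a)/(6EI) = 1218/EI
Flexibility coefficient — unit upward force at C: δ_{CC} = L³/(3EI) = 114.3/EI.
Compatibility at C: δ_0 − R_C·δ_{CC} = 0, so R_C = 1218/114.3 = 10.66 kip.

R_C = 10.66 kip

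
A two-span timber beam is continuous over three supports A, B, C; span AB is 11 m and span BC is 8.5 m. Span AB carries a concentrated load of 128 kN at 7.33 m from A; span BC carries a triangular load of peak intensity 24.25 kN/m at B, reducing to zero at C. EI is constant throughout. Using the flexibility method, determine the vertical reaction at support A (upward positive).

R_A = 24.7 kN

Release continuity at B by inserting a hinge; the redundant is the internal moment M_B. The primary structure is two simply-supported spans AB and BC.
Discontinuity in slope at B on the released structure — sum the simple-span end rotations:
  span AB: point load 128 at a = 7.33: Pab(L + a)/(6LEI) = 956.3/EI
  span BC: triangular load, peak 24.25: w₀L³/(45EI) = 330.9/EI
  relative rotation θ_0 = (956.3 + 330.9)/EI = 1287/EI
A unit hogging moment at B produces rotation L₁/(3EI) + L₂/(3EI) = 6.5/EI.
Compatibility: M_B·(L₁+L₂)/(3EI) = θ_0, giving M_B = 198 kN·m (hogging).
Span AB, ΣM about A with M_B applied at B: R_B^{AB}·11 = 938.2 + 198, so R_B^{AB} = 103.3 kN and R_A = 128 − 103.3 = 24.7 kN.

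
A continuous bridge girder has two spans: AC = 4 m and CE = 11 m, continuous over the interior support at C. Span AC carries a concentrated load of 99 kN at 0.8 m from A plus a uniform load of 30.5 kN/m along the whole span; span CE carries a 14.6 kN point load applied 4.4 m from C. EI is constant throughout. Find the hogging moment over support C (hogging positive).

M_C = 49.02 kN·m

Take M_C as the redundant. Released structure: two simple spans AC and CE with a hinge at C.
Rotations at C on the released spans (each span's end-slope, ×1/EI):
  span AC: point load 99 at a = 0.8: Pab(L + a)/(6LEI) = 50.69/EI
  span AC: UDL 30.5: wL³/(24EI) = 81.33/EI
  span CE: point load 14.6 at a = 4.4: Pab(L + b)/(6LEI) = 113.1/EI
  relative rotation θ_0 = (132 + 113.1)/EI = 245.1/EI
A unit hogging moment at C produces rotation L₁/(3EI) + L₂/(3EI) = 5/EI.
Compatibility: M_C·(L₁+L₂)/(3EI) = θ_0, giving M_C = 49.02 kN·m (hogging).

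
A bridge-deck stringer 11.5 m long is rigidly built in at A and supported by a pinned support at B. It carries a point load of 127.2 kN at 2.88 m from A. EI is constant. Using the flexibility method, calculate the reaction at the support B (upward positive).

R_B = 10.97 kN

Remove the prop at B; the released (primary) structure is a cantilever built in at A.
Free-end deflection of the primary structure under the applied loading (downward +):
  point load 127.2 at a = 2.88: Pa²(3L − a)/(6EI) = 5560/EI
Tip deflection under a unit load at B: L³/(3EI) = 507/EI.
The prop prevents deflection at B: R_B = δ_0/δ_{BB} = 5560/507 = 10.97 kN.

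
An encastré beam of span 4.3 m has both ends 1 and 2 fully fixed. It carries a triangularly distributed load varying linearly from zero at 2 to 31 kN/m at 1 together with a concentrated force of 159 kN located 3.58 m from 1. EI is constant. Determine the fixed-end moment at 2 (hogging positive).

Take the two fixed-end moments M_1, M_2 as redundants; the released structure is the simple span 12.
End rotations of the released simple span under the applied load (×1/EI):
  at 1: triangular load, peak 31: w₀L³/(45EI) = 54.77/EI
  at 2: triangular load, peak 31: 7w₀L³/(360EI) = 47.93/EI
  at 1: point load 159 at a = 3.58: Pab(L + b)/(6LEI) = 79.74/EI
  at 2: point load 159 at a = 3.58: Pab(L + a)/(6LEI) = 125.2/EI
  θ_10 = 134.5/EI,  θ_20 = 173.1/EI
Flexibility coefficients: a unit moment at one end gives L/(3EI) there and L/(6EI) at the far end, so f₁₁ = f₂₂ = 1.433/EI and f₁₂ = f₂₁ = 0.7167/EI.
Compatibility — zero rotation at each built-in end:
  1.433 M_1 + 0.7167 M_2 = 134.5
  0.7167 M_1 + 1.433 M_2 = 173.1
Solving the pair gives M_1 = 44.62 kN·m and M_2 = 98.46 kN·m (hogging).

M_2 = 98.46 kN·m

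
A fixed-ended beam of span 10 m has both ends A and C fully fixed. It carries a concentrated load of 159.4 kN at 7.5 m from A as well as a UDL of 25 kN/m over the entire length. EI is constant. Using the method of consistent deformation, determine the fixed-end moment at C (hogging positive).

Take the two fixed-end moments M_A, M_C as redundants; the released structure is the simple span AC.
Simple-span end rotations at A and C under the given loads:
  at A: point load 159.4 at a = 7.5: Pab(L + b)/(6LEI) = 622.7/EI
  at C: point load 159.4 at a = 7.5: Pab(L + a)/(6LEI) = 871.7/EI
  at A: UDL 25: wL³/(24EI) = 1042/EI
  at C: UDL 25: wL³/(24EI) = 1042/EI
  θ_A0 = 1664/EI,  θ_C0 = 1913/EI
Flexibility coefficients: a unit moment at one end gives L/(3EI) there and L/(6EI) at the far end, so f₁₁ = f₂₂ = 3.333/EI and f₁₂ = f₂₁ = 1.667/EI.
Compatibility — zero rotation at each built-in end:
  3.333 M_A + 1.667 M_C = 1664
  1.667 M_A + 3.333 M_C = 1913
Solving the pair gives M_A = 283.1 kN·m and M_C = 432.5 kN·m (hogging).

M_C = 432.5 kN·m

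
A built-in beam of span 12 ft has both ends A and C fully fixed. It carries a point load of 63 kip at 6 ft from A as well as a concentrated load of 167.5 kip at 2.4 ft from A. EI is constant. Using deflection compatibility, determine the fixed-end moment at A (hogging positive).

M_A = 351.8 kip·ft

Release both end moments; the primary structure is a simply-supported span AC with redundants M_A and M_C.
End rotations of the released simple span under the applied load (×1/EI):
  at A: point load 63 at a = 6: Pab(L + b)/(6LEI) = 567/EI
  at C: point load 63 at a = 6: Pab(L + a)/(6LEI) = 567/EI
  at A: point load 167.5 at a = 2.4: Pab(L + b)/(6LEI) = 1158/EI
  at C: point load 167.5 at a = 2.4: Pab(L + a)/(6LEI) = 771.8/EI
  θ_A0 = 1725/EI,  θ_C0 = 1339/EI
Flexibility coefficients: a unit moment at one end gives L/(3EI) there and L/(6EI) at the far end, so f₁₁ = f₂₂ = 4/EI and f₁₂ = f₂₁ = 2/EI.
Compatibility — zero rotation at each built-in end:
  4 M_A + 2 M_C = 1725
  2 M_A + 4 M_C = 1339
Solving the pair gives M_A = 351.8 kip·ft and M_C = 158.8 kip·ft (hogging).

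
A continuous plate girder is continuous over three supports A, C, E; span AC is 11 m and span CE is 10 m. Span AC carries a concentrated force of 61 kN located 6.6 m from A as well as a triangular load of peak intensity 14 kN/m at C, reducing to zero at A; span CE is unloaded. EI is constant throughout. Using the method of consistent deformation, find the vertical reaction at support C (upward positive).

R_C = 112.1 kN

Take M_C as the redundant. Released structure: two simple spans AC and CE with a hinge at C.
End slopes at the hinge C, treating each span as simply supported:
  span AC: point load 61 at a = 6.6: Pab(L + a)/(6LEI) = 472.4/EI
  span AC: triangular load, peak 14: w₀L³/(45EI) = 414.1/EI
  relative rotation θ_0 = (886.5 + 0)/EI = 886.5/EI
A unit hogging moment at C produces rotation L₁/(3EI) + L₂/(3EI) = 7/EI.
Compatibility: M_C·(L₁+L₂)/(3EI) = θ_0, giving M_C = 126.6 kN·m (hogging).
Span AC, ΣM about A with M_C applied at C: R_C^{AC}·11 = 967.3 + 126.6, so R_C^{AC} = 99.45 kN and R_A = 138 − 99.45 = 38.55 kN.
Span CE, ΣM about E: R_C^{CE}·10 = 0 + 126.6, so R_C^{CE} = 12.66 kN and R_E = 0 − 12.66 = -12.66 kN.
R_C = 99.45 + 12.66 = 112.1 kN.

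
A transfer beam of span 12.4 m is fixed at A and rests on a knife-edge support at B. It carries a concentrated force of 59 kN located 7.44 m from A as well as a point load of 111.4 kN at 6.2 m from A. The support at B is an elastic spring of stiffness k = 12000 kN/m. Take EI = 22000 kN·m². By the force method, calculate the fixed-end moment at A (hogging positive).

M_A = 384.1 kN·m

Release the roller at B. Primary structure: cantilever fixed at A.
Free-end deflection of the primary structure under the applied loading (downward +):
  point load 59 at a = 7.44: Pa²(3L − a)/(6EI) = 16199/EI
  point load 111.4 at a = 6.2: Pa²(3L − a)/(6EI) = 22125/EI
  δ_0 = 38323/EI
Tip deflection under a unit load at B: L³/(3EI) = 635.5/EI.
With EI = 22000 kN·m²: δ_0 = 1.742 m and δ_{BB} = 0.028888 m/kN.
Compatibility — the spring shortens by R_B/k under the reaction it provides: δ_0 − R_B·δ_{BB} = R_B/k. With 1/k = 0.000083 m/kN, R_B = δ_0 / (δ_{BB} + 1/k) = 1.742 / (0.028888 + 0.000083) = 60.13 kN.
Moment equilibrium about A: M_A = Σ(load moments about A) − R_B·L = 1130 − 60.13×12.4 = 384.1 kN·m.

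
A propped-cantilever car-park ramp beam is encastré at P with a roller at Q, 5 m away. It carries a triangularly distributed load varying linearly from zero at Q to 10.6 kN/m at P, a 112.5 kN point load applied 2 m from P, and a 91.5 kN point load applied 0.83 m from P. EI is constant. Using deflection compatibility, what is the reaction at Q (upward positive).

R_Q = 32.27 kN

Remove the prop at Q; the released (primary) structure is a cantilever built in at P.
Deflection at Q on the released cantilever, summing each load's contribution:
  triangular load, peak 10.6 at the fixed end: w₀L⁴/(30EI) = 220.8/EI
  point load 112.5 at a = 2: Pa²(3L − a)/(6EI) = 975/EI
  point load 91.5 at a = 0.83: Pa²(3L − a)/(6EI) = 148.9/EI
  δ_0 = 1345/EI
Flexibility coefficient — unit upward force at Q: δ_{QQ} = L³/(3EI) = 41.67/EI.
Compatibility at Q: δ_0 − R_Q·δ_{QQ} = 0, so R_Q = 1345/41.67 = 32.27 kN.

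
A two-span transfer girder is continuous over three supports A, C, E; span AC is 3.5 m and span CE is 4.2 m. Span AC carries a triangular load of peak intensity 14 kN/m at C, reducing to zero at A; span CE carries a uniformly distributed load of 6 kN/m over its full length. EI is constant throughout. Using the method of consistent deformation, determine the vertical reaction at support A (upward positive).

R_A = 4.62 kN

Insert a hinge at C; M_C is the redundant, and each span becomes simply supported.
End slopes at the hinge C, treating each span as simply supported:
  span AC: triangular load, peak 14: w₀L³/(45EI) = 13.34/EI
  span CE: UDL 6: wL³/(24EI) = 18.52/EI
  relative rotation θ_0 = (13.34 + 18.52)/EI = 31.86/EI
A unit hogging moment at C produces rotation L₁/(3EI) + L₂/(3EI) = 2.567/EI.
Compatibility: M_C·(L₁+L₂)/(3EI) = θ_0, giving M_C = 12.41 kN·m (hogging).
Span AC, ΣM about A with M_C applied at C: R_C^{AC}·3.5 = 57.17 + 12.41, so R_C^{AC} = 19.88 kN and R_A = 24.5 − 19.88 = 4.62 kN.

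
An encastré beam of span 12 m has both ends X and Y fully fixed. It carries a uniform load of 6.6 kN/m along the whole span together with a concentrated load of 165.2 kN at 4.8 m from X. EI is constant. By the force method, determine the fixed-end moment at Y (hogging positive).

M_Y = 269.5 kN·m

Take the two fixed-end moments M_X, M_Y as redundants; the released structure is the simple span XY.
Simple-span end rotations at X and Y under the given loads:
  at X: UDL 6.6: wL³/(24EI) = 475.2/EI
  at Y: UDL 6.6: wL³/(24EI) = 475.2/EI
  at X: point load 165.2 at a = 4.8: Pab(L + b)/(6LEI) = 1522/EI
  at Y: point load 165.2 at a = 4.8: Pab(L + a)/(6LEI) = 1332/EI
  θ_X0 = 1998/EI,  θ_Y0 = 1807/EI
Flexibility coefficients: a unit moment at one end gives L/(3EI) there and L/(6EI) at the far end, so f₁₁ = f₂₂ = 4/EI and f₁₂ = f₂₁ = 2/EI.
Compatibility — zero rotation at each built-in end:
  4 M_X + 2 M_Y = 1998
  2 M_X + 4 M_Y = 1807
Solving the pair gives M_X = 364.7 kN·m and M_Y = 269.5 kN·m (hogging).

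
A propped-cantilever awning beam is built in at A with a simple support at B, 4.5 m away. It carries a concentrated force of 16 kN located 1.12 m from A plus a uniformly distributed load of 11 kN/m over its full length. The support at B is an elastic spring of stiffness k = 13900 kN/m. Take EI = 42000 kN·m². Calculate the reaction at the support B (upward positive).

R_B = 18.12 kN

Choose R_B as the redundant. The primary structure is the cantilever fixed at A.
Deflection at B on the released cantilever, summing each load's contribution:
  point load 16 at a = 1.12: Pa²(3L − a)/(6EI) = 41.41/EI
  UDL 11: wL⁴/(8EI) = 563.8/EI
  δ_0 = 605.2/EI
Flexibility coefficient — unit upward force at B: δ_{BB} = L³/(3EI) = 30.38/EI.
With EI = 42000 kN·m²: δ_0 = 0.014411 m and δ_{BB} = 0.000723 m/kN.
Compatibility — the spring shortens by R_B/k under the reaction it provides: δ_0 − R_B·δ_{BB} = R_B/k. With 1/k = 0.000072 m/kN, R_B = δ_0 / (δ_{BB} + 1/k) = 0.014411 / (0.000723 + 0.000072) = 18.12 kN.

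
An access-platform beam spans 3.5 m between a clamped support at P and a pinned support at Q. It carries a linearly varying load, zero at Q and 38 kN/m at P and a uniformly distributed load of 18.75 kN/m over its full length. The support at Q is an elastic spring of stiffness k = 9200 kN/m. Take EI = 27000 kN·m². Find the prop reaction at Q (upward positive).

R_Q = 31.45 kN

Release the roller at Q. Primary structure: cantilever fixed at P.
Free-end deflection of the primary structure under the applied loading (downward +):
  triangular load, peak 38 at the fixed end: w₀L⁴/(30EI) = 190.1/EI
  UDL 18.75: wL⁴/(8EI) = 351.7/EI
  δ_0 = 541.8/EI
Tip deflection under a unit load at Q: L³/(3EI) = 14.29/EI.
With EI = 27000 kN·m²: δ_0 = 0.020066 m and δ_{QQ} = 0.000529 m/kN.
Compatibility — the spring shortens by R_Q/k under the reaction it provides: δ_0 − R_Q·δ_{QQ} = R_Q/k. With 1/k = 0.000109 m/kN, R_Q = δ_0 / (δ_{QQ} + 1/k) = 0.020066 / (0.000529 + 0.000109) = 31.45 kN.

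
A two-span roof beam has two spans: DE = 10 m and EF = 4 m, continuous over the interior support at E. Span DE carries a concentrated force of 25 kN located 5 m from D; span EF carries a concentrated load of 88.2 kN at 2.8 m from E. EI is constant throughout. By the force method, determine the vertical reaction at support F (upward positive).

R_F = 49.93 kN

Release continuity at E by inserting a hinge; the redundant is the internal moment M_E. The primary structure is two simply-supported spans DE and EF.
Rotations at E on the released spans (each span's end-slope, ×1/EI):
  span DE: point load 25 at a = 5: Pab(L + a)/(6LEI) = 156.2/EI
  span EF: point load 88.2 at a = 2.8: Pab(L + b)/(6LEI) = 64.21/EI
  relative rotation θ_0 = (156.2 + 64.21)/EI = 220.5/EI
A unit hogging moment at E produces rotation L₁/(3EI) + L₂/(3EI) = 4.667/EI.
Slope continuity at E: θ_0 = M_E·4.667/EI, so M_E = 220.5/4.667 = 47.24 kN·m (hogging).
Span EF, ΣM about F: R_E^{EF}·4 = 105.8 + 47.24, so R_E^{EF} = 38.27 kN and R_F = 88.2 − 38.27 = 49.93 kN.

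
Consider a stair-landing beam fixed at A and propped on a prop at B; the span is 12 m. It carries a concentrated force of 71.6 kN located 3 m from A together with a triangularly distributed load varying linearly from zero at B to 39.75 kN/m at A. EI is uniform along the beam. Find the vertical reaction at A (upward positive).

Take the reaction at B as the redundant and release it; the primary structure is a cantilever fixed at A.
Deflection at B on the released cantilever, summing each load's contribution:
  point load 71.6 at a = 3: Pa²(3L − a)/(6EI) = 3544/EI
  triangular load, peak 39.75 at the fixed end: w₀L⁴/(30EI) = 27475/EI
  δ_0 = 31019/EI
Tip deflection under a unit load at B: L³/(3EI) = 576/EI.
Compatibility at B: δ_0 − R_B·δ_{BB} = 0, so R_B = 31019/576 = 53.85 kN.
Vertical equilibrium: R_A = ΣP − R_B = 310.1 − 53.85 = 256.2 kN.

R_A = 256.2 kN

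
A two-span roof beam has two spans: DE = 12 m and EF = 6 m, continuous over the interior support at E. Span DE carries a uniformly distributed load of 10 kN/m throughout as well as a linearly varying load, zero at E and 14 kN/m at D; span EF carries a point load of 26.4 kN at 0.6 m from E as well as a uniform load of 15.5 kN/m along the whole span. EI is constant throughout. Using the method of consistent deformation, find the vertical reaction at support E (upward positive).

R_E = 214.8 kN

Take M_E as the redundant. Released structure: two simple spans DE and EF with a hinge at E.
Rotations at E on the released spans (each span's end-slope, ×1/EI):
  span DE: UDL 10: wL³/(24EI) = 720/EI
  span DE: triangular load, peak 14: 7w₀L³/(360EI) = 470.4/EI
  span EF: point load 26.4 at a = 0.6: Pab(L + b)/(6LEI) = 27.09/EI
  span EF: UDL 15.5: wL³/(24EI) = 139.5/EI
  relative rotation θ_0 = (1190 + 166.6)/EI = 1357/EI
A unit hogging moment at E produces rotation L₁/(3EI) + L₂/(3EI) = 6/EI.
Slope continuity at E: θ_0 = M_E·6/EI, so M_E = 1357/6 = 226.2 kN·m (hogging).
Span DE, ΣM about D with M_E applied at E: R_E^{DE}·12 = 1056 + 226.2, so R_E^{DE} = 106.8 kN and R_D = 204 − 106.8 = 97.15 kN.
Span EF, ΣM about F: R_E^{EF}·6 = 421.6 + 226.2, so R_E^{EF} = 108 kN and R_F = 119.4 − 108 = 11.45 kN.
R_E = 106.8 + 108 = 214.8 kN.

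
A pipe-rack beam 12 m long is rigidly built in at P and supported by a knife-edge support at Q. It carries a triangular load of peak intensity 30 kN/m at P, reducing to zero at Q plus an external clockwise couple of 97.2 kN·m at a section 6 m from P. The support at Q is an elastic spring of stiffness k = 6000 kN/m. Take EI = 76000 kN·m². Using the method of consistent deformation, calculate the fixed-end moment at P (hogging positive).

M_P = 287.5 kN·m

Take the reaction at Q as the redundant and release it; the primary structure is a cantilever fixed at P.
Primary-structure tip deflection at Q by superposition:
  triangular load, peak 30 at the fixed end: w₀L⁴/(30EI) = 20736/EI
  clockwise couple 97.2 at a = 6: M₀a(2L − a)/(2EI) = 5249/EI
  δ_0 = 25985/EI
Tip deflection under a unit load at Q: L³/(3EI) = 576/EI.
With EI = 76000 kN·m²: δ_0 = 0.34191 m and δ_{QQ} = 0.007579 m/kN.
Compatibility — the spring shortens by R_Q/k under the reaction it provides: δ_0 − R_Q·δ_{QQ} = R_Q/k. With 1/k = 0.000167 m/kN, R_Q = δ_0 / (δ_{QQ} + 1/k) = 0.34191 / (0.007579 + 0.000167) = 44.14 kN.
Moment equilibrium about P: M_P = Σ(load moments about P) − R_Q·L = 817.2 − 44.14×12 = 287.5 kN·m.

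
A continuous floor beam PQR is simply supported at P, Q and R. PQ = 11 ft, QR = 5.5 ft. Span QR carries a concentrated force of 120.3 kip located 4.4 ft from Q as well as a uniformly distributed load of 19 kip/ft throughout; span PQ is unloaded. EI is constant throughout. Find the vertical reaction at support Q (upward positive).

R_Q = 88.62 kip

Take M_Q as the redundant. Released structure: two simple spans PQ and QR with a hinge at Q.
End slopes at the hinge Q, treating each span as simply supported:
  span QR: point load 120.3 at a = 4.4: Pab(L + b)/(6LEI) = 116.5/EI
  span QR: UDL 19: wL³/(24EI) = 131.7/EI
  relative rotation θ_0 = (0 + 248.2)/EI = 248.2/EI
A unit hogging moment at Q produces rotation L₁/(3EI) + L₂/(3EI) = 5.5/EI.
Slope continuity at Q: θ_0 = M_Q·5.5/EI, so M_Q = 248.2/5.5 = 45.12 kip·ft (hogging).
Span PQ, ΣM about P with M_Q applied at Q: R_Q^{PQ}·11 = 0 + 45.12, so R_Q^{PQ} = 4.102 kip and R_P = 0 − 4.102 = -4.102 kip.
Span QR, ΣM about R: R_Q^{QR}·5.5 = 419.7 + 45.12, so R_Q^{QR} = 84.51 kip and R_R = 224.8 − 84.51 = 140.3 kip.
R_Q = 4.102 + 84.51 = 88.62 kip.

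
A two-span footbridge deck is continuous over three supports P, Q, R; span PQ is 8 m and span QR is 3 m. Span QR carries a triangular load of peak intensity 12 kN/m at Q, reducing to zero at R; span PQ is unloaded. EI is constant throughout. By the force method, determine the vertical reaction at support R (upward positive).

R_R = 5.345 kN

Release continuity at Q by inserting a hinge; the redundant is the internal moment M_Q. The primary structure is two simply-supported spans PQ and QR.
End slopes at the hinge Q, treating each span as simply supported:
  span QR: triangular load, peak 12: w₀L³/(45EI) = 7.2/EI
  relative rotation θ_0 = (0 + 7.2)/EI = 7.2/EI
A unit hogging moment at Q produces rotation L₁/(3EI) + L₂/(3EI) = 3.667/EI.
Compatibility: M_Q·(L₁+L₂)/(3EI) = θ_0, giving M_Q = 1.964 kN·m (hogging).
Span QR, ΣM about R: R_Q^{QR}·3 = 36 + 1.964, so R_Q^{QR} = 12.65 kN and R_R = 18 − 12.65 = 5.345 kN.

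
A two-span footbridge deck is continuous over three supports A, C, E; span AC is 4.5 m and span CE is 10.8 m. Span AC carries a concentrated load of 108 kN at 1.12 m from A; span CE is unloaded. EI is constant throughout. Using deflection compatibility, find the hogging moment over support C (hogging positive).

M_C = 16.69 kN·m

Release continuity at C by inserting a hinge; the redundant is the internal moment M_C. The primary structure is two simply-supported spans AC and CE.
End slopes at the hinge C, treating each span as simply supported:
  span AC: point load 108 at a = 1.12: Pab(L + a)/(6LEI) = 85.1/EI
  relative rotation θ_0 = (85.1 + 0)/EI = 85.1/EI
A unit hogging moment at C produces rotation L₁/(3EI) + L₂/(3EI) = 5.1/EI.
Compatibility: M_C·(L₁+L₂)/(3EI) = θ_0, giving M_C = 16.69 kN·m (hogging).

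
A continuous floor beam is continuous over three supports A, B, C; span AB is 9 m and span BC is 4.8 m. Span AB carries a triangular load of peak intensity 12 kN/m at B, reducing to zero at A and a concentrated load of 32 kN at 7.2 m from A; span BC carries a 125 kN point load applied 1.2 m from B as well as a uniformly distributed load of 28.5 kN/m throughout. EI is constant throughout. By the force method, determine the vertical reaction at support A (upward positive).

R_A = 9.723 kN

Insert a hinge at B; M_B is the redundant, and each span becomes simply supported.
End slopes at the hinge B, treating each span as simply supported:
  span AB: triangular load, peak 12: w₀L³/(45EI) = 194.4/EI
  span AB: point load 32 at a = 7.2: Pab(L + a)/(6LEI) = 124.4/EI
  span BC: point load 125 at a = 1.2: Pab(L + b)/(6LEI) = 157.5/EI
  span BC: UDL 28.5: wL³/(24EI) = 131.3/EI
  relative rotation θ_0 = (318.8 + 288.8)/EI = 607.6/EI
A unit hogging moment at B produces rotation L₁/(3EI) + L₂/(3EI) = 4.6/EI.
Slope continuity at B: θ_0 = M_B·4.6/EI, so M_B = 607.6/4.6 = 132.1 kN·m (hogging).
Span AB, ΣM about A with M_B applied at B: R_B^{AB}·9 = 554.4 + 132.1, so R_B^{AB} = 76.28 kN and R_A = 86 − 76.28 = 9.723 kN.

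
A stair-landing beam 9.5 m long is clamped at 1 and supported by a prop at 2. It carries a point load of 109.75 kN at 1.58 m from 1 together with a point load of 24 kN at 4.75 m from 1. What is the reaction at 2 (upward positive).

R_2 = 11.8 kN

Remove the prop at 2; the released (primary) structure is a cantilever built in at 1.
Primary-structure tip deflection at 2 by superposition:
  point load 109.75 at a = 1.58: Pa²(3L − a)/(6EI) = 1229/EI
  point load 24 at a = 4.75: Pa²(3L − a)/(6EI) = 2143/EI
  δ_0 = 3373/EI
Flexibility coefficient — unit upward force at 2: δ_{22} = L³/(3EI) = 285.8/EI.
Compatibility at 2: δ_0 − R_2·δ_{22} = 0, so R_2 = 3373/285.8 = 11.8 kN.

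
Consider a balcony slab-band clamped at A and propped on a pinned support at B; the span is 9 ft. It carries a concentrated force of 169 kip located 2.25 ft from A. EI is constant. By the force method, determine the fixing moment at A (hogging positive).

M_A = 249.5 kip·ft

Take the reaction at B as the redundant and release it; the primary structure is a cantilever fixed at A.
Deflection at B on the released cantilever, summing each load's contribution:
  point load 169 at a = 2.25: Pa²(3L − a)/(6EI) = 3529/EI
Tip deflection under a unit load at B: L³/(3EI) = 243/EI.
The prop prevents deflection at B: R_B = δ_0/δ_{BB} = 3529/243 = 14.52 kip.
Moment equilibrium about A: M_A = Σ(load moments about A) − R_B·L = 380.2 − 14.52×9 = 249.5 kip·ft.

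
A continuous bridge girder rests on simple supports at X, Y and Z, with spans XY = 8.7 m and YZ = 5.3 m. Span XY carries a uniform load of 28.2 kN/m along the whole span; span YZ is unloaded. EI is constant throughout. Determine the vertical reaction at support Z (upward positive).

Insert a hinge at Y; M_Y is the redundant, and each span becomes simply supported.
End slopes at the hinge Y, treating each span as simply supported:
  span XY: UDL 28.2: wL³/(24EI) = 773.7/EI
  relative rotation θ_0 = (773.7 + 0)/EI = 773.7/EI
A unit hogging moment at Y produces rotation L₁/(3EI) + L₂/(3EI) = 4.667/EI.
Compatibility: M_Y·(L₁+L₂)/(3EI) = θ_0, giving M_Y = 165.8 kN·m (hogging).
Span YZ, ΣM about Z: R_Y^{YZ}·5.3 = 0 + 165.8, so R_Y^{YZ} = 31.28 kN and R_Z = 0 − 31.28 = -31.28 kN.

R_Z = -31.28 kN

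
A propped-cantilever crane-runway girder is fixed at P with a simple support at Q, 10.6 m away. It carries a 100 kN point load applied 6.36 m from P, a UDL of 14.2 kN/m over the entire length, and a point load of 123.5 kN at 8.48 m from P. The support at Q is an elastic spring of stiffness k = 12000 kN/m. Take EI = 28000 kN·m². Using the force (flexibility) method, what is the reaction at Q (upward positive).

R_Q = 185.5 kN

Release the roller at Q. Primary structure: cantilever fixed at P.
Downward deflection at the released point Q due to the loads:
  point load 100 at a = 6.36: Pa²(3L − a)/(6EI) = 17151/EI
  UDL 14.2: wL⁴/(8EI) = 22409/EI
  point load 123.5 at a = 8.48: Pa²(3L − a)/(6EI) = 34517/EI
  δ_0 = 74077/EI
Flexibility coefficient — unit upward force at Q: δ_{QQ} = L³/(3EI) = 397/EI.
With EI = 28000 kN·m²: δ_0 = 2.6456 m and δ_{QQ} = 0.014179 m/kN.
Compatibility — the spring shortens by R_Q/k under the reaction it provides: δ_0 − R_Q·δ_{QQ} = R_Q/k. With 1/k = 0.000083 m/kN, R_Q = δ_0 / (δ_{QQ} + 1/k) = 2.6456 / (0.014179 + 0.000083) = 185.5 kN.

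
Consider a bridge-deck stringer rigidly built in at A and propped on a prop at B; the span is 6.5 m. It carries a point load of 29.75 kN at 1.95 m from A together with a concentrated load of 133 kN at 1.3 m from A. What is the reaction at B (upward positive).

Release the roller at B. Primary structure: cantilever fixed at A.
Deflection at B on the released cantilever, summing each load's contribution:
  point load 29.75 at a = 1.95: Pa²(3L − a)/(6EI) = 330.9/EI
  point load 133 at a = 1.3: Pa²(3L − a)/(6EI) = 681.8/EI
  δ_0 = 1013/EI
Tip deflection under a unit load at B: L³/(3EI) = 91.54/EI.
The prop prevents deflection at B: R_B = δ_0/δ_{BB} = 1013/91.54 = 11.06 kN.

R_B = 11.06 kN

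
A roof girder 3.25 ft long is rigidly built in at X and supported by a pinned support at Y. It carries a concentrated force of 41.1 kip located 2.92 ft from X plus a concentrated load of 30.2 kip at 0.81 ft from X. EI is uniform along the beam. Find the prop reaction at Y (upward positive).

R_Y = 37.44 kip

Choose R_Y as the redundant. The primary structure is the cantilever fixed at X.
Deflection at Y on the released cantilever, summing each load's contribution:
  point load 41.1 at a = 2.92: Pa²(3L − a)/(6EI) = 398.9/EI
  point load 30.2 at a = 0.81: Pa²(3L − a)/(6EI) = 29.52/EI
  δ_0 = 428.4/EI
Flexibility coefficient — unit upward force at Y: δ_{YY} = L³/(3EI) = 11.44/EI.
The prop prevents deflection at Y: R_Y = δ_0/δ_{YY} = 428.4/11.44 = 37.44 kip.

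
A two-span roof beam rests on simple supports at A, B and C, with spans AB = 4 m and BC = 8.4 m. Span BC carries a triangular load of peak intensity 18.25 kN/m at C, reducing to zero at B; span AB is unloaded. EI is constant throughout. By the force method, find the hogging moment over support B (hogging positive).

Take M_B as the redundant. Released structure: two simple spans AB and BC with a hinge at B.
Rotations at B on the released spans (each span's end-slope, ×1/EI):
  span BC: triangular load, peak 18.25: 7w₀L³/(360EI) = 210.3/EI
  relative rotation θ_0 = (0 + 210.3)/EI = 210.3/EI
A unit hogging moment at B produces rotation L₁/(3EI) + L₂/(3EI) = 4.133/EI.
Slope continuity at B: θ_0 = M_B·4.133/EI, so M_B = 210.3/4.133 = 50.89 kN·m (hogging).

M_B = 50.89 kN·m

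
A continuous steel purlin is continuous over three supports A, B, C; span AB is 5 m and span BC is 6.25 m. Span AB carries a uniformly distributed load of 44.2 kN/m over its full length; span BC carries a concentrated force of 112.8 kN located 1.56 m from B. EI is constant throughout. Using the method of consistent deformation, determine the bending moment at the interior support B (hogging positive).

M_B = 125.6 kN·m

Release continuity at B by inserting a hinge; the redundant is the internal moment M_B. The primary structure is two simply-supported spans AB and BC.
End slopes at the hinge B, treating each span as simply supported:
  span AB: UDL 44.2: wL³/(24EI) = 230.2/EI
  span BC: point load 112.8 at a = 1.56: Pab(L + b)/(6LEI) = 240.8/EI
  relative rotation θ_0 = (230.2 + 240.8)/EI = 471/EI
A unit hogging moment at B produces rotation L₁/(3EI) + L₂/(3EI) = 3.75/EI.
Slope continuity at B: θ_0 = M_B·3.75/EI, so M_B = 471/3.75 = 125.6 kN·m (hogging).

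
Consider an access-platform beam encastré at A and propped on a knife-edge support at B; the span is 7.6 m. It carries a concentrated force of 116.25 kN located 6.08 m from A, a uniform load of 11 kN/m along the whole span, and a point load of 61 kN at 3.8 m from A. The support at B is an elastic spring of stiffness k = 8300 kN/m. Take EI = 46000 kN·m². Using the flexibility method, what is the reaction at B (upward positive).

Choose R_B as the redundant. The primary structure is the cantilever fixed at A.
Deflection at B on the released cantilever, summing each load's contribution:
  point load 116.25 at a = 6.08: Pa²(3L − a)/(6EI) = 11975/EI
  UDL 11: wL⁴/(8EI) = 4587/EI
  point load 61 at a = 3.8: Pa²(3L − a)/(6EI) = 2789/EI
  δ_0 = 19352/EI
Tip deflection under a unit load at B: L³/(3EI) = 146.3/EI.
With EI = 46000 kN·m²: δ_0 = 0.42069 m and δ_{BB} = 0.003181 m/kN.
Compatibility — the spring shortens by R_B/k under the reaction it provides: δ_0 − R_B·δ_{BB} = R_B/k. With 1/k = 0.00012 m/kN, R_B = δ_0 / (δ_{BB} + 1/k) = 0.42069 / (0.003181 + 0.00012) = 127.4 kN.

R_B = 127.4 kN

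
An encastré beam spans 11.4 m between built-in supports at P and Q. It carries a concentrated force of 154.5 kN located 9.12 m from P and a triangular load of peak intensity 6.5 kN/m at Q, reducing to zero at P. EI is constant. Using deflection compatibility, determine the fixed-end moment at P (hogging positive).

M_P = 84.52 kN·m

Release both end moments; the primary structure is a simply-supported span PQ with redundants M_P and M_Q.
On the primary (simply-supported) span, the end slopes from the loading are:
  at P: point load 154.5 at a = 9.12: Pab(L + b)/(6LEI) = 642.5/EI
  at Q: point load 154.5 at a = 9.12: Pab(L + a)/(6LEI) = 963.8/EI
  at P: triangular load, peak 6.5: 7w₀L³/(360EI) = 187.3/EI
  at Q: triangular load, peak 6.5: w₀L³/(45EI) = 214/EI
  θ_P0 = 829.8/EI,  θ_Q0 = 1178/EI
Flexibility coefficients: a unit moment at one end gives L/(3EI) there and L/(6EI) at the far end, so f₁₁ = f₂₂ = 3.8/EI and f₁₂ = f₂₁ = 1.9/EI.
Compatibility — zero rotation at each built-in end:
  3.8 M_P + 1.9 M_Q = 829.8
  1.9 M_P + 3.8 M_Q = 1178
Solving the pair gives M_P = 84.52 kN·m and M_Q = 267.7 kN·m (hogging).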